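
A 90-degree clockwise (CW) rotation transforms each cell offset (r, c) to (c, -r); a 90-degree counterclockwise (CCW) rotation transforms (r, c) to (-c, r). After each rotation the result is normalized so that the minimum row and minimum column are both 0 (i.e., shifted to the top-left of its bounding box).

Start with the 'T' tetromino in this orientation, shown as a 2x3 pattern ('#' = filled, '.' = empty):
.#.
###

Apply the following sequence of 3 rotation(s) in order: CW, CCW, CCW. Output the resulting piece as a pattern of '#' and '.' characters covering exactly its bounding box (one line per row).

Start:
.#.
###
After rotation 1 (CW):
#.
##
#.
After rotation 2 (CCW):
.#.
###
After rotation 3 (CCW):
.#
##
.#

Answer: .#
##
.#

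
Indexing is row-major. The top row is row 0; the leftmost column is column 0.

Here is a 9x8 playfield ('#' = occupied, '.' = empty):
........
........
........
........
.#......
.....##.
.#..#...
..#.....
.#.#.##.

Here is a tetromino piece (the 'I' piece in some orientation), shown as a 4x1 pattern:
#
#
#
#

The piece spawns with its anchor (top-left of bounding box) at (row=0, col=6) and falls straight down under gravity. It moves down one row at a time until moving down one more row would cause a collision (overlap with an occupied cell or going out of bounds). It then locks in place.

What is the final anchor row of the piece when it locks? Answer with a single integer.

Spawn at (row=0, col=6). Try each row:
  row 0: fits
  row 1: fits
  row 2: blocked -> lock at row 1

Answer: 1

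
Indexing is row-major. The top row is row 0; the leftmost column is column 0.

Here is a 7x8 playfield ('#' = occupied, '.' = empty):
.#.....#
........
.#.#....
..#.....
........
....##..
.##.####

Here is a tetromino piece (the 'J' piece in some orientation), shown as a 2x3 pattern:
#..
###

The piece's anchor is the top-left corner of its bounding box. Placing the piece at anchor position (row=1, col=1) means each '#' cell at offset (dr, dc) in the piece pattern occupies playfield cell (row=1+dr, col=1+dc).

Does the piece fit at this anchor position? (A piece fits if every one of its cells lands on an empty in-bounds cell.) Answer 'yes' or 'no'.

Answer: no

Derivation:
Check each piece cell at anchor (1, 1):
  offset (0,0) -> (1,1): empty -> OK
  offset (1,0) -> (2,1): occupied ('#') -> FAIL
  offset (1,1) -> (2,2): empty -> OK
  offset (1,2) -> (2,3): occupied ('#') -> FAIL
All cells valid: no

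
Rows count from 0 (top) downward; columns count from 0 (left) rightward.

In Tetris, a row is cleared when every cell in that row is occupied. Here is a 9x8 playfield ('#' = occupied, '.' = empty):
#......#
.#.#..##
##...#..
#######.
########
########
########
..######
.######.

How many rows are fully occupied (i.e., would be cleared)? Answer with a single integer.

Check each row:
  row 0: 6 empty cells -> not full
  row 1: 4 empty cells -> not full
  row 2: 5 empty cells -> not full
  row 3: 1 empty cell -> not full
  row 4: 0 empty cells -> FULL (clear)
  row 5: 0 empty cells -> FULL (clear)
  row 6: 0 empty cells -> FULL (clear)
  row 7: 2 empty cells -> not full
  row 8: 2 empty cells -> not full
Total rows cleared: 3

Answer: 3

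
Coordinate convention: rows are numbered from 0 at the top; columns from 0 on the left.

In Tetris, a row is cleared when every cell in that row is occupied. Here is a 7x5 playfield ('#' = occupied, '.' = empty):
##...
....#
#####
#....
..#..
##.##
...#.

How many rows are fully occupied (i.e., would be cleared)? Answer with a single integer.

Answer: 1

Derivation:
Check each row:
  row 0: 3 empty cells -> not full
  row 1: 4 empty cells -> not full
  row 2: 0 empty cells -> FULL (clear)
  row 3: 4 empty cells -> not full
  row 4: 4 empty cells -> not full
  row 5: 1 empty cell -> not full
  row 6: 4 empty cells -> not full
Total rows cleared: 1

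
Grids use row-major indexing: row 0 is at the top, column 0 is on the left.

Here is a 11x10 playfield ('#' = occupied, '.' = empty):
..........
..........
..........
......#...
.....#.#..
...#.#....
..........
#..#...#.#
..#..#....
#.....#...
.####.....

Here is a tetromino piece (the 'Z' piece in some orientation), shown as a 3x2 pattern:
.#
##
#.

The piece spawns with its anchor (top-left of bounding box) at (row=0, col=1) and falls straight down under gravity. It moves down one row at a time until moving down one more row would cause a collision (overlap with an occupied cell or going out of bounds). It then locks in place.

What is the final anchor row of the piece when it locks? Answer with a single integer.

Spawn at (row=0, col=1). Try each row:
  row 0: fits
  row 1: fits
  row 2: fits
  row 3: fits
  row 4: fits
  row 5: fits
  row 6: fits
  row 7: blocked -> lock at row 6

Answer: 6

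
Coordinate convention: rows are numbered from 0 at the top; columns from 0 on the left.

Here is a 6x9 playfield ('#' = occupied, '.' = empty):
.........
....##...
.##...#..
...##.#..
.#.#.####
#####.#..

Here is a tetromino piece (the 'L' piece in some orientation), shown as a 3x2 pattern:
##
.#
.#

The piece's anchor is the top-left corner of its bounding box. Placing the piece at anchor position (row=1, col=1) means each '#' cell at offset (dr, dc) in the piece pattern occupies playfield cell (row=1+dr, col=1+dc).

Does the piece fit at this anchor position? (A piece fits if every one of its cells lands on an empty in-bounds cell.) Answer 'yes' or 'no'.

Answer: no

Derivation:
Check each piece cell at anchor (1, 1):
  offset (0,0) -> (1,1): empty -> OK
  offset (0,1) -> (1,2): empty -> OK
  offset (1,1) -> (2,2): occupied ('#') -> FAIL
  offset (2,1) -> (3,2): empty -> OK
All cells valid: no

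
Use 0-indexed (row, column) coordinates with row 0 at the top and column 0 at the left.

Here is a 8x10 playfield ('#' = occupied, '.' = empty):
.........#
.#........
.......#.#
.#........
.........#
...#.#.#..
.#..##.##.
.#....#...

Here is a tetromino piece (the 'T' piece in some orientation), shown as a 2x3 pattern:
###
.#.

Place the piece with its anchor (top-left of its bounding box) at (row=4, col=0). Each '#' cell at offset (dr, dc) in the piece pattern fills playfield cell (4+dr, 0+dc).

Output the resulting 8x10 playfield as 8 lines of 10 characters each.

Fill (4+0,0+0) = (4,0)
Fill (4+0,0+1) = (4,1)
Fill (4+0,0+2) = (4,2)
Fill (4+1,0+1) = (5,1)

Answer: .........#
.#........
.......#.#
.#........
###......#
.#.#.#.#..
.#..##.##.
.#....#...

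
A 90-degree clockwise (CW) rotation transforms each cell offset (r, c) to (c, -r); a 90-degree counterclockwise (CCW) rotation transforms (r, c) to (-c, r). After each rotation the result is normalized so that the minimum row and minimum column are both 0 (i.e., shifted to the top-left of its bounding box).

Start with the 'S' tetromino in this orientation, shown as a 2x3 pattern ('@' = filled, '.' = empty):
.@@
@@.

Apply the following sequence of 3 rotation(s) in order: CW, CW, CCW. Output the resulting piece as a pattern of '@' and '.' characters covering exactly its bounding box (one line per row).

Answer: @.
@@
.@

Derivation:
Start:
.@@
@@.
After rotation 1 (CW):
@.
@@
.@
After rotation 2 (CW):
.@@
@@.
After rotation 3 (CCW):
@.
@@
.@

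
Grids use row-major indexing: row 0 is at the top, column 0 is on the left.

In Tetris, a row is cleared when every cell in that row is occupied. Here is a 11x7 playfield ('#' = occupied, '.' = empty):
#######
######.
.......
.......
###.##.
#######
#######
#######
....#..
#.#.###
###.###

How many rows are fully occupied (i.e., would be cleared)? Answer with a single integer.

Answer: 4

Derivation:
Check each row:
  row 0: 0 empty cells -> FULL (clear)
  row 1: 1 empty cell -> not full
  row 2: 7 empty cells -> not full
  row 3: 7 empty cells -> not full
  row 4: 2 empty cells -> not full
  row 5: 0 empty cells -> FULL (clear)
  row 6: 0 empty cells -> FULL (clear)
  row 7: 0 empty cells -> FULL (clear)
  row 8: 6 empty cells -> not full
  row 9: 2 empty cells -> not full
  row 10: 1 empty cell -> not full
Total rows cleared: 4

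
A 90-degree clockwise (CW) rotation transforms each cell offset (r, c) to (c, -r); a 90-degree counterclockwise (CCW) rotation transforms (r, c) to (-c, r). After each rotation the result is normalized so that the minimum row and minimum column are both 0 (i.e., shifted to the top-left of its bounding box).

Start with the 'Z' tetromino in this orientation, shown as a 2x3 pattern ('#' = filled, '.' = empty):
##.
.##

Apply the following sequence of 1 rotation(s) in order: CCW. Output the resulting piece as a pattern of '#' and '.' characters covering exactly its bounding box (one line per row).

Answer: .#
##
#.

Derivation:
Start:
##.
.##
After rotation 1 (CCW):
.#
##
#.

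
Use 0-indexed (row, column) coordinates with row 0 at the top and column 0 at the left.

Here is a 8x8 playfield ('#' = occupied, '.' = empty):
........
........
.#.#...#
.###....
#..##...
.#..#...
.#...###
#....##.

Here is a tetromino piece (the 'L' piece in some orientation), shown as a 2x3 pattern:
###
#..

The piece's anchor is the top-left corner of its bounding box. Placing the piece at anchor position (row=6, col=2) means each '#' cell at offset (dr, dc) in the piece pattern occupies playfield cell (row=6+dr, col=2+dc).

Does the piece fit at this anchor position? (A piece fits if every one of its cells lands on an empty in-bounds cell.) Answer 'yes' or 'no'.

Check each piece cell at anchor (6, 2):
  offset (0,0) -> (6,2): empty -> OK
  offset (0,1) -> (6,3): empty -> OK
  offset (0,2) -> (6,4): empty -> OK
  offset (1,0) -> (7,2): empty -> OK
All cells valid: yes

Answer: yes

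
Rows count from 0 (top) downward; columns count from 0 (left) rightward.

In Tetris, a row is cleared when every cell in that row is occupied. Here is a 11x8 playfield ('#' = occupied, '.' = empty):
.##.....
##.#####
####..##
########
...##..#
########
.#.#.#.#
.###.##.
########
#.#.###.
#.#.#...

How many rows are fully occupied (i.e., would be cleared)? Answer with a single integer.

Answer: 3

Derivation:
Check each row:
  row 0: 6 empty cells -> not full
  row 1: 1 empty cell -> not full
  row 2: 2 empty cells -> not full
  row 3: 0 empty cells -> FULL (clear)
  row 4: 5 empty cells -> not full
  row 5: 0 empty cells -> FULL (clear)
  row 6: 4 empty cells -> not full
  row 7: 3 empty cells -> not full
  row 8: 0 empty cells -> FULL (clear)
  row 9: 3 empty cells -> not full
  row 10: 5 empty cells -> not full
Total rows cleared: 3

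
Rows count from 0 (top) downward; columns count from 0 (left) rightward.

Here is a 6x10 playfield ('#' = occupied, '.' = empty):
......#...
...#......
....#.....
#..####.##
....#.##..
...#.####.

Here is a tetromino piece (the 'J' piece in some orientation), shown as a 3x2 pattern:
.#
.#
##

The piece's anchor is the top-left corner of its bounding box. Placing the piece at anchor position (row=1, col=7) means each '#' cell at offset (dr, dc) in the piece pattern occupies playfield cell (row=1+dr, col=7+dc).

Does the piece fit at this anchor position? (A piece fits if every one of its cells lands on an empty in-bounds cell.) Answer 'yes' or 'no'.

Answer: no

Derivation:
Check each piece cell at anchor (1, 7):
  offset (0,1) -> (1,8): empty -> OK
  offset (1,1) -> (2,8): empty -> OK
  offset (2,0) -> (3,7): empty -> OK
  offset (2,1) -> (3,8): occupied ('#') -> FAIL
All cells valid: no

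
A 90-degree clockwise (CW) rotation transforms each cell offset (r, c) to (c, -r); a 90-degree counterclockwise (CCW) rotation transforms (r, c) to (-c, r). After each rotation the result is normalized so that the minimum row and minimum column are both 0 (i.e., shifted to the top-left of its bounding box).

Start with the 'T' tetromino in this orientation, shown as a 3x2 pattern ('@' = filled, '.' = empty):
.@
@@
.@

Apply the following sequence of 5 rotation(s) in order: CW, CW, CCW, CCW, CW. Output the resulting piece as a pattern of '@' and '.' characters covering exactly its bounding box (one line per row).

Start:
.@
@@
.@
After rotation 1 (CW):
.@.
@@@
After rotation 2 (CW):
@.
@@
@.
After rotation 3 (CCW):
.@.
@@@
After rotation 4 (CCW):
.@
@@
.@
After rotation 5 (CW):
.@.
@@@

Answer: .@.
@@@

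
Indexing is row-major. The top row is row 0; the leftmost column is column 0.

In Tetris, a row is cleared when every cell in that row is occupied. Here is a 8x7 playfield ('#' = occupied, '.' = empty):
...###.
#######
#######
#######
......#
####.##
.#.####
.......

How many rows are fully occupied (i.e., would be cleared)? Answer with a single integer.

Answer: 3

Derivation:
Check each row:
  row 0: 4 empty cells -> not full
  row 1: 0 empty cells -> FULL (clear)
  row 2: 0 empty cells -> FULL (clear)
  row 3: 0 empty cells -> FULL (clear)
  row 4: 6 empty cells -> not full
  row 5: 1 empty cell -> not full
  row 6: 2 empty cells -> not full
  row 7: 7 empty cells -> not full
Total rows cleared: 3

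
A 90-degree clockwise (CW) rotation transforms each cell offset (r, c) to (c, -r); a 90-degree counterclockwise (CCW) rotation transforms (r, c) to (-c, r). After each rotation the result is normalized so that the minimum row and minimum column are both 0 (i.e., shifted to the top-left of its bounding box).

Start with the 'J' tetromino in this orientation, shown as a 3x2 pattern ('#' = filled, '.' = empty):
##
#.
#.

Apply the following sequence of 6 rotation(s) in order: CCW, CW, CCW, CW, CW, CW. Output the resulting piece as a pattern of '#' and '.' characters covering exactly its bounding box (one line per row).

Start:
##
#.
#.
After rotation 1 (CCW):
#..
###
After rotation 2 (CW):
##
#.
#.
After rotation 3 (CCW):
#..
###
After rotation 4 (CW):
##
#.
#.
After rotation 5 (CW):
###
..#
After rotation 6 (CW):
.#
.#
##

Answer: .#
.#
##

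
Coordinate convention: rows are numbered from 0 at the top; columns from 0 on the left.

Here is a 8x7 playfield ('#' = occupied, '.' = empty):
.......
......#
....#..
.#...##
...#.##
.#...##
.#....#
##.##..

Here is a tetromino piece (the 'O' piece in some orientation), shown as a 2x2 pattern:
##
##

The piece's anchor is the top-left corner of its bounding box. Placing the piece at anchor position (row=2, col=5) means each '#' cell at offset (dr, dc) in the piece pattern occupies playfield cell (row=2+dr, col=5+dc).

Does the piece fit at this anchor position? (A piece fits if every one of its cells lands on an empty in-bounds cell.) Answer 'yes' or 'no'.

Answer: no

Derivation:
Check each piece cell at anchor (2, 5):
  offset (0,0) -> (2,5): empty -> OK
  offset (0,1) -> (2,6): empty -> OK
  offset (1,0) -> (3,5): occupied ('#') -> FAIL
  offset (1,1) -> (3,6): occupied ('#') -> FAIL
All cells valid: no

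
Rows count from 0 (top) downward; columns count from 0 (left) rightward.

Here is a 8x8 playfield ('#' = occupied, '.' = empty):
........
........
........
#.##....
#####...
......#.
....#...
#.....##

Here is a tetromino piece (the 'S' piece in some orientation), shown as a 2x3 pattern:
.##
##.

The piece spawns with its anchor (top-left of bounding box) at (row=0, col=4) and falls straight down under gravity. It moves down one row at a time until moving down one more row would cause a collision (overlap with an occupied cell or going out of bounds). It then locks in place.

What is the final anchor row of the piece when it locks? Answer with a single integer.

Spawn at (row=0, col=4). Try each row:
  row 0: fits
  row 1: fits
  row 2: fits
  row 3: blocked -> lock at row 2

Answer: 2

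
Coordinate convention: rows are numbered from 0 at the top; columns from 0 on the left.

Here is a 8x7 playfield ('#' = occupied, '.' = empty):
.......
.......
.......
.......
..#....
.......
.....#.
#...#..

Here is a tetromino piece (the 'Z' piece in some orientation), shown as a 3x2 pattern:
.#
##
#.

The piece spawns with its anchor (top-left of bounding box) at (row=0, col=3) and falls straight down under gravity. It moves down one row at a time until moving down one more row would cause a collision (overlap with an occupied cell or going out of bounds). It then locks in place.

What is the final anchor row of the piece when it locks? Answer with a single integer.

Spawn at (row=0, col=3). Try each row:
  row 0: fits
  row 1: fits
  row 2: fits
  row 3: fits
  row 4: fits
  row 5: fits
  row 6: blocked -> lock at row 5

Answer: 5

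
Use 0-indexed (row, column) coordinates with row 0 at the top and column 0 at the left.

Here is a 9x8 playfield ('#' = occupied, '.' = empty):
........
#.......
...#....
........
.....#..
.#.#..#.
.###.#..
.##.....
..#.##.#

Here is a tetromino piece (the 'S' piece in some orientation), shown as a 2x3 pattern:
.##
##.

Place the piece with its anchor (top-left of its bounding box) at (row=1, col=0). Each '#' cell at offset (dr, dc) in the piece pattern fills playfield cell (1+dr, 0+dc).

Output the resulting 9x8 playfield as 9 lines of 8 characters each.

Fill (1+0,0+1) = (1,1)
Fill (1+0,0+2) = (1,2)
Fill (1+1,0+0) = (2,0)
Fill (1+1,0+1) = (2,1)

Answer: ........
###.....
##.#....
........
.....#..
.#.#..#.
.###.#..
.##.....
..#.##.#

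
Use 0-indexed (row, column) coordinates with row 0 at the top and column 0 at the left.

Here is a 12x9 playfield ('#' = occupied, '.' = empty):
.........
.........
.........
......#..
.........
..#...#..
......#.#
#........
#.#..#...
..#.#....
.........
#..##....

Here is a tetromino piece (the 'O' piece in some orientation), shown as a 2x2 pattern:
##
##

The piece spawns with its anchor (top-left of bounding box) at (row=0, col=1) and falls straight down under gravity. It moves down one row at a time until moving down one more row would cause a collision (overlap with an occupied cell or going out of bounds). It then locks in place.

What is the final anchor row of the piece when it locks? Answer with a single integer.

Spawn at (row=0, col=1). Try each row:
  row 0: fits
  row 1: fits
  row 2: fits
  row 3: fits
  row 4: blocked -> lock at row 3

Answer: 3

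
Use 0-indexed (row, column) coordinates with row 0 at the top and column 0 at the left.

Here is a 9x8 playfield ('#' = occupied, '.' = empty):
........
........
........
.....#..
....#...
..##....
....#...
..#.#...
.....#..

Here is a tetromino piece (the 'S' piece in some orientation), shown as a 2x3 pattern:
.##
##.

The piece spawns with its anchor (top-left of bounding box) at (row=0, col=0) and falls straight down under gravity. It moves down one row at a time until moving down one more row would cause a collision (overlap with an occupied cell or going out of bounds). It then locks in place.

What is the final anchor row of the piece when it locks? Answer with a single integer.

Answer: 4

Derivation:
Spawn at (row=0, col=0). Try each row:
  row 0: fits
  row 1: fits
  row 2: fits
  row 3: fits
  row 4: fits
  row 5: blocked -> lock at row 4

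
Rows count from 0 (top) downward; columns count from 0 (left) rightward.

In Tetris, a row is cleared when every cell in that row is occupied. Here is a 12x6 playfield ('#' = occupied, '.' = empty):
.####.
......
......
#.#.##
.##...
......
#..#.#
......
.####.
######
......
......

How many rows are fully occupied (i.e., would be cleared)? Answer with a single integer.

Check each row:
  row 0: 2 empty cells -> not full
  row 1: 6 empty cells -> not full
  row 2: 6 empty cells -> not full
  row 3: 2 empty cells -> not full
  row 4: 4 empty cells -> not full
  row 5: 6 empty cells -> not full
  row 6: 3 empty cells -> not full
  row 7: 6 empty cells -> not full
  row 8: 2 empty cells -> not full
  row 9: 0 empty cells -> FULL (clear)
  row 10: 6 empty cells -> not full
  row 11: 6 empty cells -> not full
Total rows cleared: 1

Answer: 1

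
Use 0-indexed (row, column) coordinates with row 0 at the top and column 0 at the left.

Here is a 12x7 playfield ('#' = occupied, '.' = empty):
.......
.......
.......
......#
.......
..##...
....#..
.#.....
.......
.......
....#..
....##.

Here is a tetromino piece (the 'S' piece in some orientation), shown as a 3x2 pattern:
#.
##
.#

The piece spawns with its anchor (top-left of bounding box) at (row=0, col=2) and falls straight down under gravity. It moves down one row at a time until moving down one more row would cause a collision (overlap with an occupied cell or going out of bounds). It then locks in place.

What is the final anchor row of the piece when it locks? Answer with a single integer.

Answer: 2

Derivation:
Spawn at (row=0, col=2). Try each row:
  row 0: fits
  row 1: fits
  row 2: fits
  row 3: blocked -> lock at row 2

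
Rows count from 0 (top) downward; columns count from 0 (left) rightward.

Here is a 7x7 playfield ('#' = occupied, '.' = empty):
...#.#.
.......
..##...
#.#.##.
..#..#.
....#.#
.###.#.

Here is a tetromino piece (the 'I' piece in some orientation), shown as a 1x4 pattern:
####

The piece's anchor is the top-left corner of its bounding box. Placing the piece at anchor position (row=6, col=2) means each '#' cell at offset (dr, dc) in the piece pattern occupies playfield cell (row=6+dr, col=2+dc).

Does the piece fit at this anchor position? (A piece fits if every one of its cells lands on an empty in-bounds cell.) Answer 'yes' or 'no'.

Check each piece cell at anchor (6, 2):
  offset (0,0) -> (6,2): occupied ('#') -> FAIL
  offset (0,1) -> (6,3): occupied ('#') -> FAIL
  offset (0,2) -> (6,4): empty -> OK
  offset (0,3) -> (6,5): occupied ('#') -> FAIL
All cells valid: no

Answer: no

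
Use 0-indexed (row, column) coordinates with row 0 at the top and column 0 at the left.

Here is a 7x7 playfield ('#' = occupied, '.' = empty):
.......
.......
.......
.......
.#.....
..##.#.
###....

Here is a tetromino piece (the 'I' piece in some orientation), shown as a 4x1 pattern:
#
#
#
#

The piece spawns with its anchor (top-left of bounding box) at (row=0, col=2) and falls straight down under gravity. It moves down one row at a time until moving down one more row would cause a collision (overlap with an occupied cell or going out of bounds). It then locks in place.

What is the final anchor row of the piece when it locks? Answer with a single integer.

Answer: 1

Derivation:
Spawn at (row=0, col=2). Try each row:
  row 0: fits
  row 1: fits
  row 2: blocked -> lock at row 1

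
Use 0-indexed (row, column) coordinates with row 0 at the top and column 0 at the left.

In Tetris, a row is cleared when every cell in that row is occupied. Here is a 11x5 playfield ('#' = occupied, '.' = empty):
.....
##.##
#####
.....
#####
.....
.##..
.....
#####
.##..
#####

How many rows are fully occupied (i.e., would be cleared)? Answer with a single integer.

Check each row:
  row 0: 5 empty cells -> not full
  row 1: 1 empty cell -> not full
  row 2: 0 empty cells -> FULL (clear)
  row 3: 5 empty cells -> not full
  row 4: 0 empty cells -> FULL (clear)
  row 5: 5 empty cells -> not full
  row 6: 3 empty cells -> not full
  row 7: 5 empty cells -> not full
  row 8: 0 empty cells -> FULL (clear)
  row 9: 3 empty cells -> not full
  row 10: 0 empty cells -> FULL (clear)
Total rows cleared: 4

Answer: 4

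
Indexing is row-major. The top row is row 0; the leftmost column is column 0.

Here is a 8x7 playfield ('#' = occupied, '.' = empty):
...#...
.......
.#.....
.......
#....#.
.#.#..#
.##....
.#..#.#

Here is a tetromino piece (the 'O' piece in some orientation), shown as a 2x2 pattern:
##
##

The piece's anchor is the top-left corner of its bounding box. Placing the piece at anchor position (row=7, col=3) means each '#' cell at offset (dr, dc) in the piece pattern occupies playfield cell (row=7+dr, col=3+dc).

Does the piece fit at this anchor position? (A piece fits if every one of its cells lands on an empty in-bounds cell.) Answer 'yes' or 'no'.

Check each piece cell at anchor (7, 3):
  offset (0,0) -> (7,3): empty -> OK
  offset (0,1) -> (7,4): occupied ('#') -> FAIL
  offset (1,0) -> (8,3): out of bounds -> FAIL
  offset (1,1) -> (8,4): out of bounds -> FAIL
All cells valid: no

Answer: no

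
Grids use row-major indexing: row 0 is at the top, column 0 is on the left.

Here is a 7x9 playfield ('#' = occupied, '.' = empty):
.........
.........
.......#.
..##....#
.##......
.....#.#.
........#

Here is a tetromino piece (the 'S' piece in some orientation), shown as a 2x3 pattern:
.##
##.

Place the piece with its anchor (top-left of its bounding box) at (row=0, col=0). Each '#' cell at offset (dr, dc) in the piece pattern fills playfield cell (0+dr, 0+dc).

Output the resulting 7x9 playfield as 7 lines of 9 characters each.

Fill (0+0,0+1) = (0,1)
Fill (0+0,0+2) = (0,2)
Fill (0+1,0+0) = (1,0)
Fill (0+1,0+1) = (1,1)

Answer: .##......
##.......
.......#.
..##....#
.##......
.....#.#.
........#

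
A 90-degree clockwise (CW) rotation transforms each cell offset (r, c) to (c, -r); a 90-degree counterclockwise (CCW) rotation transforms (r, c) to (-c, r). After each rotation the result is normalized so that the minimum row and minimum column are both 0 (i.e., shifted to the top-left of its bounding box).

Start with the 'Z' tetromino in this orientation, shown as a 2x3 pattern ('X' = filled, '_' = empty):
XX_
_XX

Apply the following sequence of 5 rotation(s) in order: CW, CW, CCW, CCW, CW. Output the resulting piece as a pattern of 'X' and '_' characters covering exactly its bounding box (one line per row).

Start:
XX_
_XX
After rotation 1 (CW):
_X
XX
X_
After rotation 2 (CW):
XX_
_XX
After rotation 3 (CCW):
_X
XX
X_
After rotation 4 (CCW):
XX_
_XX
After rotation 5 (CW):
_X
XX
X_

Answer: _X
XX
X_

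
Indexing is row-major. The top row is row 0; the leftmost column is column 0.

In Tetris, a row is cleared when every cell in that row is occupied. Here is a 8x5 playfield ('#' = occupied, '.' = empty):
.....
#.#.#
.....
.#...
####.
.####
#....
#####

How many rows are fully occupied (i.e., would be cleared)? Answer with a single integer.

Check each row:
  row 0: 5 empty cells -> not full
  row 1: 2 empty cells -> not full
  row 2: 5 empty cells -> not full
  row 3: 4 empty cells -> not full
  row 4: 1 empty cell -> not full
  row 5: 1 empty cell -> not full
  row 6: 4 empty cells -> not full
  row 7: 0 empty cells -> FULL (clear)
Total rows cleared: 1

Answer: 1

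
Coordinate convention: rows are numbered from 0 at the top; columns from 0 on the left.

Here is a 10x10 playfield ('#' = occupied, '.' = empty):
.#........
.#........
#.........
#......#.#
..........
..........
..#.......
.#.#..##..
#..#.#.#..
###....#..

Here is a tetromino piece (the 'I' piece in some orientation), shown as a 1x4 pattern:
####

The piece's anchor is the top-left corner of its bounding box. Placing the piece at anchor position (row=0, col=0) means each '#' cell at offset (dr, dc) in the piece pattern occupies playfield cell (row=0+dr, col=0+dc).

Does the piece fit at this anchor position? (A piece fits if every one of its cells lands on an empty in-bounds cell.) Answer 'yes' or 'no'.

Check each piece cell at anchor (0, 0):
  offset (0,0) -> (0,0): empty -> OK
  offset (0,1) -> (0,1): occupied ('#') -> FAIL
  offset (0,2) -> (0,2): empty -> OK
  offset (0,3) -> (0,3): empty -> OK
All cells valid: no

Answer: no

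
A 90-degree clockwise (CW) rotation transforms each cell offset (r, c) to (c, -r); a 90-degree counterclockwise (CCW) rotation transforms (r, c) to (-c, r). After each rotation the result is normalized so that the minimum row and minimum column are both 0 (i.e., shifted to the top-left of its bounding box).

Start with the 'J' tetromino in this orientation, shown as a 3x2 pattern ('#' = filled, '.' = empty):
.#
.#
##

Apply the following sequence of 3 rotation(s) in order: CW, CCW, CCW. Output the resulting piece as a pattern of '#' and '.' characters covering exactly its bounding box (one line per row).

Start:
.#
.#
##
After rotation 1 (CW):
#..
###
After rotation 2 (CCW):
.#
.#
##
After rotation 3 (CCW):
###
..#

Answer: ###
..#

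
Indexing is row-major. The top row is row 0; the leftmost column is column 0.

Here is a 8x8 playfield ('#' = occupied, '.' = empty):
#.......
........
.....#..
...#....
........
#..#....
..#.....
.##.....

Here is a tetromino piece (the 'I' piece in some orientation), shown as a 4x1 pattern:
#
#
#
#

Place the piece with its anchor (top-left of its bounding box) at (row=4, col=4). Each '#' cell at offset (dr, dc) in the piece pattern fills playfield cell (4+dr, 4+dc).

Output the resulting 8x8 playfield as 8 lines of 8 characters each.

Fill (4+0,4+0) = (4,4)
Fill (4+1,4+0) = (5,4)
Fill (4+2,4+0) = (6,4)
Fill (4+3,4+0) = (7,4)

Answer: #.......
........
.....#..
...#....
....#...
#..##...
..#.#...
.##.#...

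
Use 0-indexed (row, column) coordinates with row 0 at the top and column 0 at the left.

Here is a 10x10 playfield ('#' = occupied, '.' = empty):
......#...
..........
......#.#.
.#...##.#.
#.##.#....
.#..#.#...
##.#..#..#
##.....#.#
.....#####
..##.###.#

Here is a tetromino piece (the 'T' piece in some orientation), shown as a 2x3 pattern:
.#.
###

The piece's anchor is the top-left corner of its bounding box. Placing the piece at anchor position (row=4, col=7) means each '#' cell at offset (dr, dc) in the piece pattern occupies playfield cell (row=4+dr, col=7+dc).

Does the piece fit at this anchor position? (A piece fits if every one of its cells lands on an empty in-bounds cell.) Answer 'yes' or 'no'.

Answer: yes

Derivation:
Check each piece cell at anchor (4, 7):
  offset (0,1) -> (4,8): empty -> OK
  offset (1,0) -> (5,7): empty -> OK
  offset (1,1) -> (5,8): empty -> OK
  offset (1,2) -> (5,9): empty -> OK
All cells valid: yes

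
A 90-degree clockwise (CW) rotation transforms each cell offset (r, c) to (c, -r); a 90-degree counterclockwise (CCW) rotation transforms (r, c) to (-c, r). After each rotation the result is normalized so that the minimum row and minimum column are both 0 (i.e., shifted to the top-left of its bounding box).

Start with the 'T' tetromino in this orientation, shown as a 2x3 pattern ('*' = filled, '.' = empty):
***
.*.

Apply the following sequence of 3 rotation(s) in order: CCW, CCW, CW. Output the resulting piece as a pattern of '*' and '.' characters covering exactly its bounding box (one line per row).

Answer: *.
**
*.

Derivation:
Start:
***
.*.
After rotation 1 (CCW):
*.
**
*.
After rotation 2 (CCW):
.*.
***
After rotation 3 (CW):
*.
**
*.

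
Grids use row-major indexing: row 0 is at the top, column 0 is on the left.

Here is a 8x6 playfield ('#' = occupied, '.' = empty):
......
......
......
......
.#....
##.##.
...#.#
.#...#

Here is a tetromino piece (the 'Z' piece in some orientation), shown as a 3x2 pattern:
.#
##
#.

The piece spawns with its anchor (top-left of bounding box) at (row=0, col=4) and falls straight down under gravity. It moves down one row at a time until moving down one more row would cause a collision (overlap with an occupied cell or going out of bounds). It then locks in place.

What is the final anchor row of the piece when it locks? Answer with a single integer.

Spawn at (row=0, col=4). Try each row:
  row 0: fits
  row 1: fits
  row 2: fits
  row 3: blocked -> lock at row 2

Answer: 2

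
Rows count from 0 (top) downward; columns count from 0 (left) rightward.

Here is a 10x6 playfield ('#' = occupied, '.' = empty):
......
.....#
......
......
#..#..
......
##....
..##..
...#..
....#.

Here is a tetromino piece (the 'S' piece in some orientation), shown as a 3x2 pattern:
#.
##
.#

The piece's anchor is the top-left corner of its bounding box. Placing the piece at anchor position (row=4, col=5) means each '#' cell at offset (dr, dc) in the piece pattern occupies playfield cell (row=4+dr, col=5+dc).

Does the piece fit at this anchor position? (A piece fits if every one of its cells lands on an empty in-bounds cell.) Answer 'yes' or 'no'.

Check each piece cell at anchor (4, 5):
  offset (0,0) -> (4,5): empty -> OK
  offset (1,0) -> (5,5): empty -> OK
  offset (1,1) -> (5,6): out of bounds -> FAIL
  offset (2,1) -> (6,6): out of bounds -> FAIL
All cells valid: no

Answer: no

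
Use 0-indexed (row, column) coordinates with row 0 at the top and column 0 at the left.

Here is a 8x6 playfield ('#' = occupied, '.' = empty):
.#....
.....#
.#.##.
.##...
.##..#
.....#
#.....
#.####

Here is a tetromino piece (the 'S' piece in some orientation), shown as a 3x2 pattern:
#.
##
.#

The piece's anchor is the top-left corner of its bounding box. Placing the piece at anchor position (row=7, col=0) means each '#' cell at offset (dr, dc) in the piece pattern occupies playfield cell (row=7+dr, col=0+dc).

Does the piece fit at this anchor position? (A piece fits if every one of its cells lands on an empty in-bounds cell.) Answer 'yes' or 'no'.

Check each piece cell at anchor (7, 0):
  offset (0,0) -> (7,0): occupied ('#') -> FAIL
  offset (1,0) -> (8,0): out of bounds -> FAIL
  offset (1,1) -> (8,1): out of bounds -> FAIL
  offset (2,1) -> (9,1): out of bounds -> FAIL
All cells valid: no

Answer: no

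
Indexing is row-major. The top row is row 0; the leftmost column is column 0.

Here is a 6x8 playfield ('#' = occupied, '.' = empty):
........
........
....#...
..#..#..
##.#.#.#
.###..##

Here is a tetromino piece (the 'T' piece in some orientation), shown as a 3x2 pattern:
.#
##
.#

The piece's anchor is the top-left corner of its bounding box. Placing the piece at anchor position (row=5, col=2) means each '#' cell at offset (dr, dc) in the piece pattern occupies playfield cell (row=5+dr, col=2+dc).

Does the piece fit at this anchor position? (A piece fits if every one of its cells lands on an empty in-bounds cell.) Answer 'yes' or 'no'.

Answer: no

Derivation:
Check each piece cell at anchor (5, 2):
  offset (0,1) -> (5,3): occupied ('#') -> FAIL
  offset (1,0) -> (6,2): out of bounds -> FAIL
  offset (1,1) -> (6,3): out of bounds -> FAIL
  offset (2,1) -> (7,3): out of bounds -> FAIL
All cells valid: no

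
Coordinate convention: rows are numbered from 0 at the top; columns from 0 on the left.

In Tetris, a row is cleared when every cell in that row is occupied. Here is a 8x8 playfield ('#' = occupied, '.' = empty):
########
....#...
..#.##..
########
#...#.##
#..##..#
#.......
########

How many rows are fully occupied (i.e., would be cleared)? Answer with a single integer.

Answer: 3

Derivation:
Check each row:
  row 0: 0 empty cells -> FULL (clear)
  row 1: 7 empty cells -> not full
  row 2: 5 empty cells -> not full
  row 3: 0 empty cells -> FULL (clear)
  row 4: 4 empty cells -> not full
  row 5: 4 empty cells -> not full
  row 6: 7 empty cells -> not full
  row 7: 0 empty cells -> FULL (clear)
Total rows cleared: 3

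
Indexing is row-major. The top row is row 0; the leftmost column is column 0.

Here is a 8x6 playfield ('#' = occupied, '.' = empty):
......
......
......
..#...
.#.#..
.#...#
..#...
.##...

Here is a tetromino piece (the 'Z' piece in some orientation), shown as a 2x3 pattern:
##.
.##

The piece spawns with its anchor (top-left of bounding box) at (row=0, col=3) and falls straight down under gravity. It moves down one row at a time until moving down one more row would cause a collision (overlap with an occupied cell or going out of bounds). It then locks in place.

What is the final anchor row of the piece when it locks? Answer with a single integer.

Spawn at (row=0, col=3). Try each row:
  row 0: fits
  row 1: fits
  row 2: fits
  row 3: fits
  row 4: blocked -> lock at row 3

Answer: 3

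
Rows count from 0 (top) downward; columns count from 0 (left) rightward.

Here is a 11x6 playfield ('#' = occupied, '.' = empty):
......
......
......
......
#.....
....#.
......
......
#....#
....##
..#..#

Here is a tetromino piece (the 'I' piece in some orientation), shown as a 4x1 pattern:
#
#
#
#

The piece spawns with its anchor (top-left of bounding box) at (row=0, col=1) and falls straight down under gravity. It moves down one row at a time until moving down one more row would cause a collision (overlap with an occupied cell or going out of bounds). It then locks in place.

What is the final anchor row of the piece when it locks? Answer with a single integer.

Spawn at (row=0, col=1). Try each row:
  row 0: fits
  row 1: fits
  row 2: fits
  row 3: fits
  row 4: fits
  row 5: fits
  row 6: fits
  row 7: fits
  row 8: blocked -> lock at row 7

Answer: 7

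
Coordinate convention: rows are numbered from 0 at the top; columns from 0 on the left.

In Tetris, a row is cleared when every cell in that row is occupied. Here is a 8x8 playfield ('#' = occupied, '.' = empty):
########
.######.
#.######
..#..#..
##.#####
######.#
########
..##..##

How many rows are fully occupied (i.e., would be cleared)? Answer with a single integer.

Check each row:
  row 0: 0 empty cells -> FULL (clear)
  row 1: 2 empty cells -> not full
  row 2: 1 empty cell -> not full
  row 3: 6 empty cells -> not full
  row 4: 1 empty cell -> not full
  row 5: 1 empty cell -> not full
  row 6: 0 empty cells -> FULL (clear)
  row 7: 4 empty cells -> not full
Total rows cleared: 2

Answer: 2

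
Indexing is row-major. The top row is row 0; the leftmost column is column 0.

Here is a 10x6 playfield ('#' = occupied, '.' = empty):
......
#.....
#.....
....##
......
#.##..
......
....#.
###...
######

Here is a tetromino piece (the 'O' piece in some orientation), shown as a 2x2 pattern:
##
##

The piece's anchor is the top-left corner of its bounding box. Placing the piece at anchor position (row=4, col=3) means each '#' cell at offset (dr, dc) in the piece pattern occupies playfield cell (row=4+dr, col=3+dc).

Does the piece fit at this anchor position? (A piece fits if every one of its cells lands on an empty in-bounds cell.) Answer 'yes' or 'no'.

Answer: no

Derivation:
Check each piece cell at anchor (4, 3):
  offset (0,0) -> (4,3): empty -> OK
  offset (0,1) -> (4,4): empty -> OK
  offset (1,0) -> (5,3): occupied ('#') -> FAIL
  offset (1,1) -> (5,4): empty -> OK
All cells valid: no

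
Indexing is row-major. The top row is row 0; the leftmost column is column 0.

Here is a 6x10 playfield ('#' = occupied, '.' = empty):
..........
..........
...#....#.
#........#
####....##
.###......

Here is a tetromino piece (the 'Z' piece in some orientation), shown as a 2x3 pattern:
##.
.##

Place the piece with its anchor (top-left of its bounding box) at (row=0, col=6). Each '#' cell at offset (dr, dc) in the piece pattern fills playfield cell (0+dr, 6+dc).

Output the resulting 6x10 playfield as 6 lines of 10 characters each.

Fill (0+0,6+0) = (0,6)
Fill (0+0,6+1) = (0,7)
Fill (0+1,6+1) = (1,7)
Fill (0+1,6+2) = (1,8)

Answer: ......##..
.......##.
...#....#.
#........#
####....##
.###......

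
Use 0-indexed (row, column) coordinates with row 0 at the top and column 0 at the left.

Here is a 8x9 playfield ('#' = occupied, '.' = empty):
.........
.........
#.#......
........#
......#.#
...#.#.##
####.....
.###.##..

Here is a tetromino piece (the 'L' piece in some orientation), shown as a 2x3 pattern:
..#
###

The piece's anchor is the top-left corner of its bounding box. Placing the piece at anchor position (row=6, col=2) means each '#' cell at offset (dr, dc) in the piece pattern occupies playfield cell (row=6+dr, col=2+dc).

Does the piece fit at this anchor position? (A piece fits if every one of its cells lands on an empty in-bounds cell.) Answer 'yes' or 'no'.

Check each piece cell at anchor (6, 2):
  offset (0,2) -> (6,4): empty -> OK
  offset (1,0) -> (7,2): occupied ('#') -> FAIL
  offset (1,1) -> (7,3): occupied ('#') -> FAIL
  offset (1,2) -> (7,4): empty -> OK
All cells valid: no

Answer: no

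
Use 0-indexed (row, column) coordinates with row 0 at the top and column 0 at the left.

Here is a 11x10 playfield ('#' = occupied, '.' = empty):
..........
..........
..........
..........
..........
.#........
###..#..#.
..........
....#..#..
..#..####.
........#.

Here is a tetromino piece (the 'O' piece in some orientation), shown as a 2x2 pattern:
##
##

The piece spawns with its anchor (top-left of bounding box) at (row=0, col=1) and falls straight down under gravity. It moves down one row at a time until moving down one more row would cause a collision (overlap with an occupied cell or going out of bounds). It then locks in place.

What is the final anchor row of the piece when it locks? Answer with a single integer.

Spawn at (row=0, col=1). Try each row:
  row 0: fits
  row 1: fits
  row 2: fits
  row 3: fits
  row 4: blocked -> lock at row 3

Answer: 3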